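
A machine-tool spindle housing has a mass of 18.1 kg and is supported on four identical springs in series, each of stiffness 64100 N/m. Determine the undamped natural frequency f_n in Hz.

4.74 Hz

Series springs: 1/k_eq = 4/64100, so k_eq = 64100/4 = 16030 N/m.
ω_n = √(k_eq/m) = √(16030/18.1) = √885.4 = 29.75 rad/s.
f_n = ω_n/(2π) = 29.75/6.283 = 4.736 Hz.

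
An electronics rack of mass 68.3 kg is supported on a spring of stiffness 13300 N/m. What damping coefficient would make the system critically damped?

c_c = 2√(k·m) = 2√(13300 × 68.3) = 2 × 953.1 = 1906 N·s/m.

1910 N·s/m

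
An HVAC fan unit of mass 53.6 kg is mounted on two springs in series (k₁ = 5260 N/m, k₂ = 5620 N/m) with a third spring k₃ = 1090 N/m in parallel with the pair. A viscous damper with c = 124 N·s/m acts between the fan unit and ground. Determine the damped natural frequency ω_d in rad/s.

Series pair: k_s = k₁k₂/(k₁+k₂) = (5260)(5620)/(5260 + 5620) = 2717 N/m. In parallel with k₃: k_eq = 2717 + 1090 = 3807 N/m.
ω_n = √(k_eq/m) = √(3807/53.6) = 8.428 rad/s.
Critical damping c_c = 2√(k_eq·m) = 2√(3807 × 53.6) = 903.5 N·s/m, so ζ = c/c_c = 124/903.5 = 0.1373.
ω_d = ω_n√(1 − ζ²) = 8.428 × √(1 − 0.0188) = 8.348 rad/s.

8.35 rad/s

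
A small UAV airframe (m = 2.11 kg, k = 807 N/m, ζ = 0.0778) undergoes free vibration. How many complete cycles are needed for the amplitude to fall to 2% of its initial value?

8 cycles

Logarithmic decrement δ = 2πζ/√(1 − ζ²) = 2π × 0.07780/√(1 − 0.00605) = 0.4903.
x_n/x₀ = e^(−nδ) ≤ 0.02; take ln: n ≥ ln(1/0.02)/δ = 3.912/0.4903 = 7.979.
So 8 complete cycles are required.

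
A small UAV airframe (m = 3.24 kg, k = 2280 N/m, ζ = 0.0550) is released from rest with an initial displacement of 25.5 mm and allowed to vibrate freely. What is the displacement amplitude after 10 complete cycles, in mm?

Logarithmic decrement δ = 2πζ/√(1 − ζ²) = 2π × 0.05500/√(1 − 0.00302) = 0.3461.
After n cycles, x_n/x₀ = e^(−nδ), so x_10 = 25.5 × e^(−10 × 0.3461) = 25.5 × 0.03140 = 0.8007 mm.

0.801 mm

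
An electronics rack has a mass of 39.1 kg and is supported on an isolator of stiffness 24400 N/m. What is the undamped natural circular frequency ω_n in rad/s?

25.0 rad/s

ω_n = √(k/m) = √(24400/39.1) = √624.0 = 24.98 rad/s.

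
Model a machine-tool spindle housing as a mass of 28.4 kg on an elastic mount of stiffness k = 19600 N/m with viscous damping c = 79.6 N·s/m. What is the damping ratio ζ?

0.0533

ω_n = √(k/m) = √(19600/28.4) = 26.27 rad/s.
Critical damping c_c = 2√(k·m) = 2√(19600 × 28.4) = 1492 N·s/m, so ζ = c/c_c = 79.6/1492 = 0.05335.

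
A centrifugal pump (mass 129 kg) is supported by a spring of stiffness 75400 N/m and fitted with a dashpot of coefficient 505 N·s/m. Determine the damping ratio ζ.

ω_n = √(k/m) = √(75400/129) = 24.18 rad/s.
Critical damping c_c = 2√(k·m) = 2√(75400 × 129) = 6237 N·s/m, so ζ = c/c_c = 505/6237 = 0.08096.

0.0810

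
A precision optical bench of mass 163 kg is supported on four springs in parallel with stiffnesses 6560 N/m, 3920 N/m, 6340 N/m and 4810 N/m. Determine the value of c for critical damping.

Parallel springs add: k_eq = 6560 + 3920 + 6340 + 4810 = 21630 N/m.
c_c = 2√(k_eq·m) = 2√(21630 × 163) = 2 × 1878 = 3755 N·s/m.

3760 N·s/m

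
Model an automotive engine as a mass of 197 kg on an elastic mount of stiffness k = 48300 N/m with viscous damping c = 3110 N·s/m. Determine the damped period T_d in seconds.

0.465 s

ω_n = √(k/m) = √(48300/197) = 15.66 rad/s.
Critical damping c_c = 2√(k·m) = 2√(48300 × 197) = 6169 N·s/m, so ζ = c/c_c = 3110/6169 = 0.5041.
ω_d = ω_n√(1 − ζ²) = 15.66 × √(1 − 0.254) = 13.52 rad/s.
T_d = 2π/ω_d = 0.4646 s.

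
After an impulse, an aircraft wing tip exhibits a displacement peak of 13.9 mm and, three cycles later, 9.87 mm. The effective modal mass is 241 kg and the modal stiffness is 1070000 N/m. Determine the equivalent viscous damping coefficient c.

583 N·s/m

Logarithmic decrement δ = (1/n)·ln(x₀/x_n) = (1/3)·ln(13.9/9.87) = (1/3)·ln(1.408) = 0.1141.
ζ = δ/√(4π² + δ²) = 0.1141/√(39.48 + 0.0130) = 0.1141/6.284 = 0.01816.
c = ζ · 2√(km) = 0.01816 × 2√(1070000 × 241) = 0.01816 × 32120 = 583.3 N·s/m.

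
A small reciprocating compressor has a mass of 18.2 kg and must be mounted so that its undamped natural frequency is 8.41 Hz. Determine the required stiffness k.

50800 N/m

ω_n = 2πf_n = 2π × 8.41 = 52.84 rad/s.
k = m·ω_n² = 18.2 × 52.84² = 18.2 × 2792 = 50820 N/m.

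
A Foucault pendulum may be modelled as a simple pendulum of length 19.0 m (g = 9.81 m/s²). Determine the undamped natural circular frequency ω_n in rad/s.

0.719 rad/s

For a simple pendulum ω_n = √(g/L) = √(9.81/19.0) = √0.5163 = 0.7186 rad/s.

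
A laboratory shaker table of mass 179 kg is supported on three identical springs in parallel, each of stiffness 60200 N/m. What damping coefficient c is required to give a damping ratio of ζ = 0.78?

Parallel springs add: k_eq = 3 × 60200 = 180600 N/m.
c_c = 2√(k_eq·m) = 2√(180600 × 179) = 11370 N·s/m.
c = ζ·c_c = 0.78 × 11370 = 8870 N·s/m.

8870 N·s/m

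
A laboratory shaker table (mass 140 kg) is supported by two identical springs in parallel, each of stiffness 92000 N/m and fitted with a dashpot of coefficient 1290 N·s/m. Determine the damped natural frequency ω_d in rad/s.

36.0 rad/s

Parallel springs add: k_eq = 2 × 92000 = 184000 N/m.
ω_n = √(k_eq/m) = √(184000/140) = 36.25 rad/s.
Critical damping c_c = 2√(k_eq·m) = 2√(184000 × 140) = 10150 N·s/m, so ζ = c/c_c = 1290/10150 = 0.1271.
ω_d = ω_n√(1 − ζ²) = 36.25 × √(1 − 0.0162) = 35.96 rad/s.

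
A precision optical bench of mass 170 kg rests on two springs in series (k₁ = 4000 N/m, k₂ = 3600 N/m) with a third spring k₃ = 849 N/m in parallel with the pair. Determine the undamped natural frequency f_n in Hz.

Series pair: k_s = k₁k₂/(k₁+k₂) = (4000)(3600)/(4000 + 3600) = 1895 N/m. In parallel with k₃: k_eq = 1895 + 849 = 2744 N/m.
ω_n = √(k_eq/m) = √(2744/170) = √16.14 = 4.017 rad/s.
f_n = ω_n/(2π) = 4.017/6.283 = 0.6394 Hz.

0.639 Hz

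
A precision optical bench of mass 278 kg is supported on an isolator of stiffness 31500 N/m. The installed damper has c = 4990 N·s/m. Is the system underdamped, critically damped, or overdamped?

underdamped

c_c = 2√(k·m) = 5918 N·s/m; ζ = c/c_c = 4990/5918 = 0.843.
Since ζ < 1 the system is underdamped.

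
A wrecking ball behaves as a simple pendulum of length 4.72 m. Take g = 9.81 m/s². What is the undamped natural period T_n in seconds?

4.36 s

For a simple pendulum ω_n = √(g/L) = √(9.81/4.72) = √2.078 = 1.442 rad/s.
T_n = 2π/ω_n = 6.283/1.442 = 4.358 s.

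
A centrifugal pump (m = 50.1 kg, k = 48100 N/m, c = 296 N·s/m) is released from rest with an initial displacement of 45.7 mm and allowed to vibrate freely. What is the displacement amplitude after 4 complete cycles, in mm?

4.12 mm

ζ = c/(2√(km)) = 296/(2√(48100 × 50.1)) = 296/3105 = 0.09534.
Logarithmic decrement δ = 2πζ/√(1 − ζ²) = 2π × 0.09534/√(1 − 0.00909) = 0.6018.
After n cycles, x_n/x₀ = e^(−nδ), so x_4 = 45.7 × e^(−4 × 0.6018) = 45.7 × 0.09008 = 4.117 mm.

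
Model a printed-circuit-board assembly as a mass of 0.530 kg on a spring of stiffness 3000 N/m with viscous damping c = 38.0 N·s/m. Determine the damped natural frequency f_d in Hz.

ω_n = √(k/m) = √(3000/0.530) = 75.24 rad/s.
Critical damping c_c = 2√(k·m) = 2√(3000 × 0.530) = 79.75 N·s/m, so ζ = c/c_c = 38.0/79.75 = 0.4765.
ω_d = ω_n√(1 − ζ²) = 75.24 × √(1 − 0.227) = 66.15 rad/s.
f_d = ω_d/(2π) = 10.53 Hz.

10.5 Hz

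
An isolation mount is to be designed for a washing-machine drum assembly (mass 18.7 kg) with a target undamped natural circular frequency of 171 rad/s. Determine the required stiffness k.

k = m·ω_n² = 18.7 × 171.0² = 18.7 × 29240 = 546800 N/m.

547000 N/m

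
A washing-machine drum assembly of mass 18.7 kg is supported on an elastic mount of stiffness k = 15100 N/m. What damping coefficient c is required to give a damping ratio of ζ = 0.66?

701 N·s/m

c_c = 2√(k·m) = 2√(15100 × 18.7) = 1063 N·s/m.
c = ζ·c_c = 0.66 × 1063 = 701.4 N·s/m.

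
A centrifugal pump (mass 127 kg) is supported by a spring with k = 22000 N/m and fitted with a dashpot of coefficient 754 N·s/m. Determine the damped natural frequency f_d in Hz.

ω_n = √(k/m) = √(22000/127) = 13.16 rad/s.
Critical damping c_c = 2√(k·m) = 2√(22000 × 127) = 3343 N·s/m, so ζ = c/c_c = 754/3343 = 0.2255.
ω_d = ω_n√(1 − ζ²) = 13.16 × √(1 − 0.0509) = 12.82 rad/s.
f_d = ω_d/(2π) = 2.041 Hz.

2.04 Hz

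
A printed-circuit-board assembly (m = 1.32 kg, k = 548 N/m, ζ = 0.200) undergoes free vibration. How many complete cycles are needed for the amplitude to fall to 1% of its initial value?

4 cycles

Logarithmic decrement δ = 2πζ/√(1 − ζ²) = 2π × 0.2000/√(1 − 0.0400) = 1.283.
x_n/x₀ = e^(−nδ) ≤ 0.01; take ln: n ≥ ln(1/0.01)/δ = 4.605/1.283 = 3.591.
So 4 complete cycles are required.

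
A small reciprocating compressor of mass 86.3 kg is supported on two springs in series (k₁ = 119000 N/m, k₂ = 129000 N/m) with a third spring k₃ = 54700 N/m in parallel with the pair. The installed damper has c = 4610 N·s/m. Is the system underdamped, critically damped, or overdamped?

Series pair: k_s = k₁k₂/(k₁+k₂) = (119000)(129000)/(119000 + 129000) = 61900 N/m. In parallel with k₃: k_eq = 61900 + 54700 = 116600 N/m.
c_c = 2√(k_eq·m) = 6344 N·s/m; ζ = c/c_c = 4610/6344 = 0.727.
Since ζ < 1 the system is underdamped.

underdamped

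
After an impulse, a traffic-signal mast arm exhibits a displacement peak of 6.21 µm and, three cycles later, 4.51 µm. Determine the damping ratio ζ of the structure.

0.0170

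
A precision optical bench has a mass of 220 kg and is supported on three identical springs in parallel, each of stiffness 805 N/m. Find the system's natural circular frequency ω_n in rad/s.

3.31 rad/s

Parallel springs add: k_eq = 3 × 805 = 2415 N/m.
ω_n = √(k_eq/m) = √(2415/220) = √10.98 = 3.313 rad/s.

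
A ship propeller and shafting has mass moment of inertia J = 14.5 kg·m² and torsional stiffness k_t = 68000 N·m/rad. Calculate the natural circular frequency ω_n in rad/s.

ω_n = √(k_t/J) = √(68000/14.5) = √4690 = 68.48 rad/s.

68.5 rad/s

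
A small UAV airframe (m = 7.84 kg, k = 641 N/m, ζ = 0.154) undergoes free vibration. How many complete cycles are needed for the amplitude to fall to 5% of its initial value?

4 cycles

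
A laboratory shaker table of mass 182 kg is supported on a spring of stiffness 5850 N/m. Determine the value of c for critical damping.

c_c = 2√(k·m) = 2√(5850 × 182) = 2 × 1032 = 2064 N·s/m.

2060 N·s/m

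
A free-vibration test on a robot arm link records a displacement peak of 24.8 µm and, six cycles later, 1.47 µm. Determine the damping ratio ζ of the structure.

Logarithmic decrement δ = (1/n)·ln(x₀/x_n) = (1/6)·ln(24.8/1.47) = (1/6)·ln(16.87) = 0.4709.
ζ = δ/√(4π² + δ²) = 0.4709/√(39.48 + 0.222) = 0.4709/6.301 = 0.07474.

0.0747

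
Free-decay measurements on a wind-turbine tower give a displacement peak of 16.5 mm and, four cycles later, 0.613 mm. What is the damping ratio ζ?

Logarithmic decrement δ = (1/n)·ln(x₀/x_n) = (1/4)·ln(16.5/0.613) = (1/4)·ln(26.92) = 0.8232.
ζ = δ/√(4π² + δ²) = 0.8232/√(39.48 + 0.678) = 0.8232/6.337 = 0.1299.

0.130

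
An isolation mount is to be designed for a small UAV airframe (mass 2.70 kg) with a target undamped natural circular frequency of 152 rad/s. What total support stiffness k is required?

k = m·ω_n² = 2.70 × 152.0² = 2.70 × 23100 = 62380 N/m.

62400 N/m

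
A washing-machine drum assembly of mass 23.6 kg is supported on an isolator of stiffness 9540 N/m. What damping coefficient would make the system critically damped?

949 N·s/m

c_c = 2√(k·m) = 2√(9540 × 23.6) = 2 × 474.5 = 949.0 N·s/m.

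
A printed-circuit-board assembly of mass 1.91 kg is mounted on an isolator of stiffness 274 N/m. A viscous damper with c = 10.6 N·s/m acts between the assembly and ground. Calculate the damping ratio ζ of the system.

ω_n = √(k/m) = √(274.0/1.91) = 11.98 rad/s.
Critical damping c_c = 2√(k·m) = 2√(274.0 × 1.91) = 45.75 N·s/m, so ζ = c/c_c = 10.6/45.75 = 0.2317.

0.232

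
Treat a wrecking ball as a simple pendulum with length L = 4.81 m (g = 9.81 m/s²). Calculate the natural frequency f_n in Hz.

0.227 Hz

For a simple pendulum ω_n = √(g/L) = √(9.81/4.81) = √2.040 = 1.428 rad/s.
f_n = ω_n/(2π) = 1.428/6.283 = 0.2273 Hz.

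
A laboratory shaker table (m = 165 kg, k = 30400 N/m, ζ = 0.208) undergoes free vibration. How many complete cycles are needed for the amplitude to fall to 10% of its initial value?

2 cycles

Logarithmic decrement δ = 2πζ/√(1 − ζ²) = 2π × 0.2080/√(1 − 0.0433) = 1.336.
x_n/x₀ = e^(−nδ) ≤ 0.1; take ln: n ≥ ln(1/0.1)/δ = 2.303/1.336 = 1.723.
So 2 complete cycles are required.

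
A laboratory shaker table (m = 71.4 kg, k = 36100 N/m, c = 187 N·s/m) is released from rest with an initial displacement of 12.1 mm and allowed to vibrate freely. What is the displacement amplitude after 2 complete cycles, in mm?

5.81 mm

ζ = c/(2√(km)) = 187/(2√(36100 × 71.4)) = 187/3211 = 0.05824.
Logarithmic decrement δ = 2πζ/√(1 − ζ²) = 2π × 0.05824/√(1 − 0.00339) = 0.3665.
After n cycles, x_n/x₀ = e^(−nδ), so x_2 = 12.1 × e^(−2 × 0.3665) = 12.1 × 0.4804 = 5.813 mm.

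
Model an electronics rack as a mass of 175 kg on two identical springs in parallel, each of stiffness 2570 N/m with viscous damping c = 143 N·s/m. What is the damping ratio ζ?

0.0754

Parallel springs add: k_eq = 2 × 2570 = 5140 N/m.
ω_n = √(k_eq/m) = √(5140/175) = 5.420 rad/s.
Critical damping c_c = 2√(k_eq·m) = 2√(5140 × 175) = 1897 N·s/m, so ζ = c/c_c = 143/1897 = 0.07539.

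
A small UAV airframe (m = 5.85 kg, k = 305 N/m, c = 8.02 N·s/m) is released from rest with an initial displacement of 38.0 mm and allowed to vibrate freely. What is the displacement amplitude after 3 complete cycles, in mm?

6.30 mm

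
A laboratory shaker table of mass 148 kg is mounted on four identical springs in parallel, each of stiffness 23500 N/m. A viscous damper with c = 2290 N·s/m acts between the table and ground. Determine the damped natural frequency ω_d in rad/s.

Parallel springs add: k_eq = 4 × 23500 = 94000 N/m.
ω_n = √(k_eq/m) = √(94000/148) = 25.20 rad/s.
Critical damping c_c = 2√(k_eq·m) = 2√(94000 × 148) = 7460 N·s/m, so ζ = c/c_c = 2290/7460 = 0.3070.
ω_d = ω_n√(1 − ζ²) = 25.20 × √(1 − 0.0942) = 23.99 rad/s.

24.0 rad/s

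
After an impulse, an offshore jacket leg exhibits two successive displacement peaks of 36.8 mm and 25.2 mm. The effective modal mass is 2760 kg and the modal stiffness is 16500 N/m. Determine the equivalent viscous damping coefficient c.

Logarithmic decrement δ = (1/n)·ln(x₀/x_n) = (1/1)·ln(36.8/25.2) = (1/1)·ln(1.460) = 0.3787.
ζ = δ/√(4π² + δ²) = 0.3787/√(39.48 + 0.143) = 0.3787/6.295 = 0.06016.
c = ζ · 2√(km) = 0.06016 × 2√(16500 × 2760) = 0.06016 × 13500 = 811.9 N·s/m.

812 N·s/m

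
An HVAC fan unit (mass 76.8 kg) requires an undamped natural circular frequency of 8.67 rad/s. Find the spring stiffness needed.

5770 N/m

k = m·ω_n² = 76.8 × 8.670² = 76.8 × 75.17 = 5773 N/m.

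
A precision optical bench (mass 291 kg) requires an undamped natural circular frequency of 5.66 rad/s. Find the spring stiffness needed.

k = m·ω_n² = 291 × 5.660² = 291 × 32.04 = 9322 N/m.

9320 N/m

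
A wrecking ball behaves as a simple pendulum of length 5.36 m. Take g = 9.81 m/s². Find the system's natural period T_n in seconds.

For a simple pendulum ω_n = √(g/L) = √(9.81/5.36) = √1.830 = 1.353 rad/s.
T_n = 2π/ω_n = 6.283/1.353 = 4.644 s.

4.64 s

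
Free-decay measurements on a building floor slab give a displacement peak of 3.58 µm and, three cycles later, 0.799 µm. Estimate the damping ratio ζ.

0.0793

Logarithmic decrement δ = (1/n)·ln(x₀/x_n) = (1/3)·ln(3.58/0.799) = (1/3)·ln(4.481) = 0.4999.
ζ = δ/√(4π² + δ²) = 0.4999/√(39.48 + 0.250) = 0.4999/6.303 = 0.07931.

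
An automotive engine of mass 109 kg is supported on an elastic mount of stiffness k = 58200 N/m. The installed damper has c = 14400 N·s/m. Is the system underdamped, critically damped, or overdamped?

c_c = 2√(k·m) = 5037 N·s/m; ζ = c/c_c = 14400/5037 = 2.86.
Since ζ > 1 the system is overdamped.

overdamped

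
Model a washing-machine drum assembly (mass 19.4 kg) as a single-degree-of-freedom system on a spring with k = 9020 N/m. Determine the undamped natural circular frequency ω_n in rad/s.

21.6 rad/s

ω_n = √(k/m) = √(9020/19.4) = √464.9 = 21.56 rad/s.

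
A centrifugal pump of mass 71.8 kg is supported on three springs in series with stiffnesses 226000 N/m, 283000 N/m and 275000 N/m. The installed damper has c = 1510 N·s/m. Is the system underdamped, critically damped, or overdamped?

Series springs: 1/k_eq = 1/226000 + 1/283000 + 1/275000 = 1.159×10^-5, so k_eq = 86250 N/m.
c_c = 2√(k_eq·m) = 4977 N·s/m; ζ = c/c_c = 1510/4977 = 0.303.
Since ζ < 1 the system is underdamped.

underdamped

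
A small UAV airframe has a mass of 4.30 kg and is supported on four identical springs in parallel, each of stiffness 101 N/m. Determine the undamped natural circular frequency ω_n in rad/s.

9.69 rad/s

Parallel springs add: k_eq = 4 × 101 = 404.0 N/m.
ω_n = √(k_eq/m) = √(404.0/4.30) = √93.95 = 9.693 rad/s.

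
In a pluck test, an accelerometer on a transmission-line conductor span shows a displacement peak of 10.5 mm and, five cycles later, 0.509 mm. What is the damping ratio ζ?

0.0959

Logarithmic decrement δ = (1/n)·ln(x₀/x_n) = (1/5)·ln(10.5/0.509) = (1/5)·ln(20.63) = 0.6053.
ζ = δ/√(4π² + δ²) = 0.6053/√(39.48 + 0.366) = 0.6053/6.312 = 0.09590.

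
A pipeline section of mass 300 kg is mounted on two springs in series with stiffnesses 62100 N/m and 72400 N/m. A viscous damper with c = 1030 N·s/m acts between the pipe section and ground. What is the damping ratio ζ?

Series springs: 1/k_eq = 1/62100 + 1/72400 = 2.992×10^-5, so k_eq = 33430 N/m.
ω_n = √(k_eq/m) = √(33430/300) = 10.56 rad/s.
Critical damping c_c = 2√(k_eq·m) = 2√(33430 × 300) = 6334 N·s/m, so ζ = c/c_c = 1030/6334 = 0.1626.

0.163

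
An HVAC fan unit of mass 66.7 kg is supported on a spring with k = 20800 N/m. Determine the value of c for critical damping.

c_c = 2√(k·m) = 2√(20800 × 66.7) = 2 × 1178 = 2356 N·s/m.

2360 N·s/m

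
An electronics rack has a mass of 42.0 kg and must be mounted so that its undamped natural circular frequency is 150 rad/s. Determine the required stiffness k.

k = m·ω_n² = 42.0 × 150.0² = 42.0 × 22500 = 945000 N/m.

945000 N/m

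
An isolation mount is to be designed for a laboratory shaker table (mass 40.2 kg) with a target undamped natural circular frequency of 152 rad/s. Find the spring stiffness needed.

k = m·ω_n² = 40.2 × 152.0² = 40.2 × 23100 = 928800 N/m.

929000 N/m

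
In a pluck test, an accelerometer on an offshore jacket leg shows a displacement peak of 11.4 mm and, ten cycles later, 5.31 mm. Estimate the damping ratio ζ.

Logarithmic decrement δ = (1/n)·ln(x₀/x_n) = (1/10)·ln(11.4/5.31) = (1/10)·ln(2.147) = 0.07640.
ζ = δ/√(4π² + δ²) = 0.07640/√(39.48 + 0.00584) = 0.07640/6.284 = 0.01216.

0.0122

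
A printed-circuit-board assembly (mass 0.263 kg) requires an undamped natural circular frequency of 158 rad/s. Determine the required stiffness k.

k = m·ω_n² = 0.263 × 158.0² = 0.263 × 24960 = 6566 N/m.

6570 N/m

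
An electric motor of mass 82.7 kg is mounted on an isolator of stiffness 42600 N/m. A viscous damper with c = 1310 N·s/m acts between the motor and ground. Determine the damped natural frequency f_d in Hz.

3.39 Hz

ω_n = √(k/m) = √(42600/82.7) = 22.70 rad/s.
Critical damping c_c = 2√(k·m) = 2√(42600 × 82.7) = 3754 N·s/m, so ζ = c/c_c = 1310/3754 = 0.3490.
ω_d = ω_n√(1 − ζ²) = 22.70 × √(1 − 0.122) = 21.27 rad/s.
f_d = ω_d/(2π) = 3.385 Hz.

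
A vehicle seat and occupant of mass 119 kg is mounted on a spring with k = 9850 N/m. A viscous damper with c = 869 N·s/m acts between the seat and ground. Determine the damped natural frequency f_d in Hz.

1.33 Hz

ω_n = √(k/m) = √(9850/119) = 9.098 rad/s.
Critical damping c_c = 2√(k·m) = 2√(9850 × 119) = 2165 N·s/m, so ζ = c/c_c = 869/2165 = 0.4013.
ω_d = ω_n√(1 − ζ²) = 9.098 × √(1 − 0.161) = 8.333 rad/s.
f_d = ω_d/(2π) = 1.326 Hz.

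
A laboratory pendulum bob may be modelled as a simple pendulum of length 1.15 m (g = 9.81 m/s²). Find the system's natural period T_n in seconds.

For a simple pendulum ω_n = √(g/L) = √(9.81/1.15) = √8.530 = 2.921 rad/s.
T_n = 2π/ω_n = 6.283/2.921 = 2.151 s.

2.15 s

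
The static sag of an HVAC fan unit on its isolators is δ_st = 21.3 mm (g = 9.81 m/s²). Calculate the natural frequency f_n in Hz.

3.42 Hz

ω_n = √(g/δ_st) = √(9.81/0.0213) = √460.6 = 21.46 rad/s.
f_n = ω_n/(2π) = 21.46/6.283 = 3.416 Hz.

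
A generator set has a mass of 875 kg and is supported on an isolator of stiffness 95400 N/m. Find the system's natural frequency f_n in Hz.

1.66 Hz

ω_n = √(k/m) = √(95400/875) = √109.0 = 10.44 rad/s.
f_n = ω_n/(2π) = 10.44/6.283 = 1.662 Hz.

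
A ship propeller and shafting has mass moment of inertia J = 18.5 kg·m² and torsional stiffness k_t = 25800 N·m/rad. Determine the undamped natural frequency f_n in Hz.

ω_n = √(k_t/J) = √(25800/18.5) = √1395 = 37.34 rad/s.
f_n = ω_n/(2π) = 37.34/6.283 = 5.944 Hz.

5.94 Hz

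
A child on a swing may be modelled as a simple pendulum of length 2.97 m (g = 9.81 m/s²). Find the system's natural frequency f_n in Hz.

0.289 Hz

For a simple pendulum ω_n = √(g/L) = √(9.81/2.97) = √3.303 = 1.817 rad/s.
f_n = ω_n/(2π) = 1.817/6.283 = 0.2893 Hz.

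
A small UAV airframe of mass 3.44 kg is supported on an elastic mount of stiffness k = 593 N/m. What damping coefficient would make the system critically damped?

c_c = 2√(k·m) = 2√(593.0 × 3.44) = 2 × 45.17 = 90.33 N·s/m.

90.3 N·s/m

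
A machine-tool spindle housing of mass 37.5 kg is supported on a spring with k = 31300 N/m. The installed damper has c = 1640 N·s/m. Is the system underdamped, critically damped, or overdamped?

c_c = 2√(k·m) = 2167 N·s/m; ζ = c/c_c = 1640/2167 = 0.757.
Since ζ < 1 the system is underdamped.

underdamped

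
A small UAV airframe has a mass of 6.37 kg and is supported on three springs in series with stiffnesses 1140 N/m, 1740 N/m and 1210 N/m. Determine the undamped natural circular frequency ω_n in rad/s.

Series springs: 1/k_eq = 1/1140 + 1/1740 + 1/1210 = 0.002278, so k_eq = 438.9 N/m.
ω_n = √(k_eq/m) = √(438.9/6.37) = √68.90 = 8.301 rad/s.

8.30 rad/s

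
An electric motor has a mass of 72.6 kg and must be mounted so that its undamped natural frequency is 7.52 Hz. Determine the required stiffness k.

162000 N/m

ω_n = 2πf_n = 2π × 7.52 = 47.25 rad/s.
k = m·ω_n² = 72.6 × 47.25² = 72.6 × 2233 = 162100 N/m.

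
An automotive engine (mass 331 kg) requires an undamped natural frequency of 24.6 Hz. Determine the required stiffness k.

7910000 N/m

ω_n = 2πf_n = 2π × 24.6 = 154.6 rad/s.
k = m·ω_n² = 331 × 154.6² = 331 × 23890 = 7908000 N/m.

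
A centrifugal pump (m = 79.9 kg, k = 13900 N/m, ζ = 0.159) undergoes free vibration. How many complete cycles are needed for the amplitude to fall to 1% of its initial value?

5 cycles

Logarithmic decrement δ = 2πζ/√(1 − ζ²) = 2π × 0.1590/√(1 − 0.0253) = 1.012.
x_n/x₀ = e^(−nδ) ≤ 0.01; take ln: n ≥ ln(1/0.01)/δ = 4.605/1.012 = 4.551.
So 5 complete cycles are required.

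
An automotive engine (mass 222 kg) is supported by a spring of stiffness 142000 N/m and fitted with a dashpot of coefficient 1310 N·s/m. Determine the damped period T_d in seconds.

0.250 s

ω_n = √(k/m) = √(142000/222) = 25.29 rad/s.
Critical damping c_c = 2√(k·m) = 2√(142000 × 222) = 11230 N·s/m, so ζ = c/c_c = 1310/11230 = 0.1167.
ω_d = ω_n√(1 − ζ²) = 25.29 × √(1 − 0.0136) = 25.12 rad/s.
T_d = 2π/ω_d = 0.2501 s.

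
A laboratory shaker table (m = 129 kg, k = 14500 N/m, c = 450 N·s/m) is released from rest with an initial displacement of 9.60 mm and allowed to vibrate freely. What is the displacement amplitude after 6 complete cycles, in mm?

0.0178 mm

ζ = c/(2√(km)) = 450/(2√(14500 × 129)) = 450/2735 = 0.1645.
Logarithmic decrement δ = 2πζ/√(1 − ζ²) = 2π × 0.1645/√(1 − 0.0271) = 1.048.
After n cycles, x_n/x₀ = e^(−nδ), so x_6 = 9.60 × e^(−6 × 1.048) = 9.60 × 0.001859 = 0.01785 mm.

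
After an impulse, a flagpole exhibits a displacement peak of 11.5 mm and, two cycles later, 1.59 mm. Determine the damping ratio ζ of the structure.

Logarithmic decrement δ = (1/n)·ln(x₀/x_n) = (1/2)·ln(11.5/1.59) = (1/2)·ln(7.233) = 0.9893.
ζ = δ/√(4π² + δ²) = 0.9893/√(39.48 + 0.979) = 0.9893/6.361 = 0.1555.

0.156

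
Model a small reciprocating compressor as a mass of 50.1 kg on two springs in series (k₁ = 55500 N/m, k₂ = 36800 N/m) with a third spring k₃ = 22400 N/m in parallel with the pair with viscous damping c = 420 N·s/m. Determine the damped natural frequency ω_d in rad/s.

29.5 rad/s

Series pair: k_s = k₁k₂/(k₁+k₂) = (55500)(36800)/(55500 + 36800) = 22130 N/m. In parallel with k₃: k_eq = 22130 + 22400 = 44530 N/m.
ω_n = √(k_eq/m) = √(44530/50.1) = 29.81 rad/s.
Critical damping c_c = 2√(k_eq·m) = 2√(44530 × 50.1) = 2987 N·s/m, so ζ = c/c_c = 420/2987 = 0.1406.
ω_d = ω_n√(1 − ζ²) = 29.81 × √(1 − 0.0198) = 29.52 rad/s.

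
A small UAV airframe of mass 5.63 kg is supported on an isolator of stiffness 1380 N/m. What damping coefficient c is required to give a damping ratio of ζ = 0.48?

84.6 N·s/m

c_c = 2√(k·m) = 2√(1380 × 5.63) = 176.3 N·s/m.
c = ζ·c_c = 0.48 × 176.3 = 84.62 N·s/m.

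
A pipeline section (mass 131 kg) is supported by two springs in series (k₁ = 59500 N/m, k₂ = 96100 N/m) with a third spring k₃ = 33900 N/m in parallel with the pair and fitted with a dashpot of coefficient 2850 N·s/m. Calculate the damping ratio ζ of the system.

0.468

Series pair: k_s = k₁k₂/(k₁+k₂) = (59500)(96100)/(59500 + 96100) = 36750 N/m. In parallel with k₃: k_eq = 36750 + 33900 = 70650 N/m.
ω_n = √(k_eq/m) = √(70650/131) = 23.22 rad/s.
Critical damping c_c = 2√(k_eq·m) = 2√(70650 × 131) = 6084 N·s/m, so ζ = c/c_c = 2850/6084 = 0.4684.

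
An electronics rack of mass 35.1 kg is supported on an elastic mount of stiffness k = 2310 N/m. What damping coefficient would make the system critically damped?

569 N·s/m

c_c = 2√(k·m) = 2√(2310 × 35.1) = 2 × 284.7 = 569.5 N·s/m.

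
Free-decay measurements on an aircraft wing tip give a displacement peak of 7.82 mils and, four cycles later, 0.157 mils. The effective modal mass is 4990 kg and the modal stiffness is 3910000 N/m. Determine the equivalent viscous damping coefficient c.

42900 N·s/m

Logarithmic decrement δ = (1/n)·ln(x₀/x_n) = (1/4)·ln(7.82/0.157) = (1/4)·ln(49.81) = 0.9770.
ζ = δ/√(4π² + δ²) = 0.9770/√(39.48 + 0.955) = 0.9770/6.359 = 0.1537.
c = ζ · 2√(km) = 0.1537 × 2√(3910000 × 4990) = 0.1537 × 279400 = 42930 N·s/m.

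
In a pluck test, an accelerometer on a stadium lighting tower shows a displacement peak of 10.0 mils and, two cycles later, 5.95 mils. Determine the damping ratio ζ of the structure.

0.0413

Logarithmic decrement δ = (1/n)·ln(x₀/x_n) = (1/2)·ln(10.0/5.95) = (1/2)·ln(1.681) = 0.2596.
ζ = δ/√(4π² + δ²) = 0.2596/√(39.48 + 0.0674) = 0.2596/6.289 = 0.04128.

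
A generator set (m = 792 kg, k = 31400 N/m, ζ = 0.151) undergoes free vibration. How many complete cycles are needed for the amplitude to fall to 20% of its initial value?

Logarithmic decrement δ = 2πζ/√(1 − ζ²) = 2π × 0.1510/√(1 − 0.0228) = 0.9598.
x_n/x₀ = e^(−nδ) ≤ 0.2; take ln: n ≥ ln(1/0.2)/δ = 1.609/0.9598 = 1.677.
So 2 complete cycles are required.

2 cycles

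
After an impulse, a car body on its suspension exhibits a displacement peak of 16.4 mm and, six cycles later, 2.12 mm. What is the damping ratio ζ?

Logarithmic decrement δ = (1/n)·ln(x₀/x_n) = (1/6)·ln(16.4/2.12) = (1/6)·ln(7.736) = 0.3410.
ζ = δ/√(4π² + δ²) = 0.3410/√(39.48 + 0.116) = 0.3410/6.292 = 0.05419.

0.0542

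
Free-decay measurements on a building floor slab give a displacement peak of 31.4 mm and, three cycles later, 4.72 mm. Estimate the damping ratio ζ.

0.100

Logarithmic decrement δ = (1/n)·ln(x₀/x_n) = (1/3)·ln(31.4/4.72) = (1/3)·ln(6.653) = 0.6317.
ζ = δ/√(4π² + δ²) = 0.6317/√(39.48 + 0.399) = 0.6317/6.315 = 0.1000.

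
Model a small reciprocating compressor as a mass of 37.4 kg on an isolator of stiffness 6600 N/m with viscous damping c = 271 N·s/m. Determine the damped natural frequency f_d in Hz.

ω_n = √(k/m) = √(6600/37.4) = 13.28 rad/s.
Critical damping c_c = 2√(k·m) = 2√(6600 × 37.4) = 993.7 N·s/m, so ζ = c/c_c = 271/993.7 = 0.2727.
ω_d = ω_n√(1 − ζ²) = 13.28 × √(1 − 0.0744) = 12.78 rad/s.
f_d = ω_d/(2π) = 2.034 Hz.

2.03 Hz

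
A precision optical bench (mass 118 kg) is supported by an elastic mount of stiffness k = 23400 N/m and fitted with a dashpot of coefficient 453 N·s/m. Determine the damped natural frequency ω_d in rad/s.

ω_n = √(k/m) = √(23400/118) = 14.08 rad/s.
Critical damping c_c = 2√(k·m) = 2√(23400 × 118) = 3323 N·s/m, so ζ = c/c_c = 453/3323 = 0.1363.
ω_d = ω_n√(1 − ζ²) = 14.08 × √(1 − 0.0186) = 13.95 rad/s.

14.0 rad/s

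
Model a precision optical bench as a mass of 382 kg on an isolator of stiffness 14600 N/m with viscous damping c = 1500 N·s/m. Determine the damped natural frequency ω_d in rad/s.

ω_n = √(k/m) = √(14600/382) = 6.182 rad/s.
Critical damping c_c = 2√(k·m) = 2√(14600 × 382) = 4723 N·s/m, so ζ = c/c_c = 1500/4723 = 0.3176.
ω_d = ω_n√(1 − ζ²) = 6.182 × √(1 − 0.101) = 5.862 rad/s.

5.86 rad/s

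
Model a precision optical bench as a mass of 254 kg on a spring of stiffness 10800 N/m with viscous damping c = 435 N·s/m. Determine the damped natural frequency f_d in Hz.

1.03 Hz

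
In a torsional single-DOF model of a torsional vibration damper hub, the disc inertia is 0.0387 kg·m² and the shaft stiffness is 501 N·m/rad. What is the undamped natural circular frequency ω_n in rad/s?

114 rad/s

ω_n = √(k_t/J) = √(501/0.0387) = √12950 = 113.8 rad/s.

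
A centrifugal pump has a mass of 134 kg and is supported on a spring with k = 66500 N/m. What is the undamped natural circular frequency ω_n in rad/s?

ω_n = √(k/m) = √(66500/134) = √496.3 = 22.28 rad/s.

22.3 rad/s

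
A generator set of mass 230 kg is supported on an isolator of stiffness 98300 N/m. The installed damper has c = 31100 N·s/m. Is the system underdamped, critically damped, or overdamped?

overdamped

c_c = 2√(k·m) = 9510 N·s/m; ζ = c/c_c = 31100/9510 = 3.27.
Since ζ > 1 the system is overdamped.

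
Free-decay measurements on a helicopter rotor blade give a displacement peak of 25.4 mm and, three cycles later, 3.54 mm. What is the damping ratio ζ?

0.104

Logarithmic decrement δ = (1/n)·ln(x₀/x_n) = (1/3)·ln(25.4/3.54) = (1/3)·ln(7.175) = 0.6569.
ζ = δ/√(4π² + δ²) = 0.6569/√(39.48 + 0.431) = 0.6569/6.317 = 0.1040.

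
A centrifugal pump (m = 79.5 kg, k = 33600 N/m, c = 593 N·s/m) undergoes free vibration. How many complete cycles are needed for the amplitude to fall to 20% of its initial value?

ζ = c/(2√(km)) = 593/(2√(33600 × 79.5)) = 593/3269 = 0.1814.
Logarithmic decrement δ = 2πζ/√(1 − ζ²) = 2π × 0.1814/√(1 − 0.0329) = 1.159.
x_n/x₀ = e^(−nδ) ≤ 0.2; take ln: n ≥ ln(1/0.2)/δ = 1.609/1.159 = 1.389.
So 2 complete cycles are required.

2 cycles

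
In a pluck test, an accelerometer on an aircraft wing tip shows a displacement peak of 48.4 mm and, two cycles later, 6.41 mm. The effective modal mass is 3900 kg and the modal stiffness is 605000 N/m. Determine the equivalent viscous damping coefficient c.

Logarithmic decrement δ = (1/n)·ln(x₀/x_n) = (1/2)·ln(48.4/6.41) = (1/2)·ln(7.551) = 1.011.
ζ = δ/√(4π² + δ²) = 1.011/√(39.48 + 1.02) = 1.011/6.364 = 0.1588.
c = ζ · 2√(km) = 0.1588 × 2√(605000 × 3900) = 0.1588 × 97150 = 15430 N·s/m.

15400 N·s/m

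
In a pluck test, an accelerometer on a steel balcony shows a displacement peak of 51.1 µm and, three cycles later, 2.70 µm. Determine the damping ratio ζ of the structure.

0.154

Logarithmic decrement δ = (1/n)·ln(x₀/x_n) = (1/3)·ln(51.1/2.70) = (1/3)·ln(18.93) = 0.9802.
ζ = δ/√(4π² + δ²) = 0.9802/√(39.48 + 0.961) = 0.9802/6.359 = 0.1541.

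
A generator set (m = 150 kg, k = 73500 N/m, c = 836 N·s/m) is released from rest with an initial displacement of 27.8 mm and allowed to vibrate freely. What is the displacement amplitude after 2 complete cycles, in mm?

ζ = c/(2√(km)) = 836/(2√(73500 × 150)) = 836/6641 = 0.1259.
Logarithmic decrement δ = 2πζ/√(1 − ζ²) = 2π × 0.1259/√(1 − 0.0158) = 0.7973.
After n cycles, x_n/x₀ = e^(−nδ), so x_2 = 27.8 × e^(−2 × 0.7973) = 27.8 × 0.2030 = 5.643 mm.

5.64 mm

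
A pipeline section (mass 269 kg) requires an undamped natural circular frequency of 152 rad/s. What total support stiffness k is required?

6210000 N/m

k = m·ω_n² = 269 × 152.0² = 269 × 23100 = 6215000 N/m.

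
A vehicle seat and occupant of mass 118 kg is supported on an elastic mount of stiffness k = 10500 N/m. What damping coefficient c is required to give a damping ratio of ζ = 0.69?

1540 N·s/m

c_c = 2√(k·m) = 2√(10500 × 118) = 2226 N·s/m.
c = ζ·c_c = 0.69 × 2226 = 1536 N·s/m.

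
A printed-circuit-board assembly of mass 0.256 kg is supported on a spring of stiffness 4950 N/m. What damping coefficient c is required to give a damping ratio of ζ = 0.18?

c_c = 2√(k·m) = 2√(4950 × 0.256) = 71.20 N·s/m.
c = ζ·c_c = 0.18 × 71.20 = 12.82 N·s/m.

12.8 N·s/m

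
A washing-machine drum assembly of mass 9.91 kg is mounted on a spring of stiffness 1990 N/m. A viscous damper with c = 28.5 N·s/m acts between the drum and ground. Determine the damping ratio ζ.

0.101

ω_n = √(k/m) = √(1990/9.91) = 14.17 rad/s.
Critical damping c_c = 2√(k·m) = 2√(1990 × 9.91) = 280.9 N·s/m, so ζ = c/c_c = 28.5/280.9 = 0.1015.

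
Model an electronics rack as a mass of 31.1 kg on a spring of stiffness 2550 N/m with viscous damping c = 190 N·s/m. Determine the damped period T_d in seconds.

0.737 s

ω_n = √(k/m) = √(2550/31.1) = 9.055 rad/s.
Critical damping c_c = 2√(k·m) = 2√(2550 × 31.1) = 563.2 N·s/m, so ζ = c/c_c = 190/563.2 = 0.3373.
ω_d = ω_n√(1 − ζ²) = 9.055 × √(1 − 0.114) = 8.524 rad/s.
T_d = 2π/ω_d = 0.7371 s.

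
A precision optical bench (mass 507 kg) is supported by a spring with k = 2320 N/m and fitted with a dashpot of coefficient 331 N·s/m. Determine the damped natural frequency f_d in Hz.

0.336 Hz

ω_n = √(k/m) = √(2320/507) = 2.139 rad/s.
Critical damping c_c = 2√(k·m) = 2√(2320 × 507) = 2169 N·s/m, so ζ = c/c_c = 331/2169 = 0.1526.
ω_d = ω_n√(1 − ζ²) = 2.139 × √(1 − 0.0233) = 2.114 rad/s.
f_d = ω_d/(2π) = 0.3365 Hz.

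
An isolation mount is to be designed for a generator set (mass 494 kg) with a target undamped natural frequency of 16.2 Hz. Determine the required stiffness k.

ω_n = 2πf_n = 2π × 16.2 = 101.8 rad/s.
k = m·ω_n² = 494 × 101.8² = 494 × 10360 = 5118000 N/m.

5120000 N/m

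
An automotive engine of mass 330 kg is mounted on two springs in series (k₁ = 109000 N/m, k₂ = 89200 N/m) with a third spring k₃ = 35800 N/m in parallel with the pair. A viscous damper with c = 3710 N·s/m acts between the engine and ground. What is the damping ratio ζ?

0.351

Series pair: k_s = k₁k₂/(k₁+k₂) = (109000)(89200)/(109000 + 89200) = 49060 N/m. In parallel with k₃: k_eq = 49060 + 35800 = 84860 N/m.
ω_n = √(k_eq/m) = √(84860/330) = 16.04 rad/s.
Critical damping c_c = 2√(k_eq·m) = 2√(84860 × 330) = 10580 N·s/m, so ζ = c/c_c = 3710/10580 = 0.3505.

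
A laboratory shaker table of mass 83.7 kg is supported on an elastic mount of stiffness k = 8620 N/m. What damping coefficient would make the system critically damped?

1700 N·s/m

c_c = 2√(k·m) = 2√(8620 × 83.7) = 2 × 849.4 = 1699 N·s/m.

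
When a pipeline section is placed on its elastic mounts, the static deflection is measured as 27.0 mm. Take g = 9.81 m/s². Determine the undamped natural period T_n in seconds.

0.330 s

ω_n = √(g/δ_st) = √(9.81/0.0270) = √363.3 = 19.06 rad/s.
T_n = 2π/ω_n = 6.283/19.06 = 0.3296 s.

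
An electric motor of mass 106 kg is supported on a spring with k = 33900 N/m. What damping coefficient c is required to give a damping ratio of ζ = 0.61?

c_c = 2√(k·m) = 2√(33900 × 106) = 3791 N·s/m.
c = ζ·c_c = 0.61 × 3791 = 2313 N·s/m.

2310 N·s/m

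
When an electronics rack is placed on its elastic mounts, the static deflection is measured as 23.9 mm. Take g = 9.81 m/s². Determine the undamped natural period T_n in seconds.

0.310 s

ω_n = √(g/δ_st) = √(9.81/0.0239) = √410.5 = 20.26 rad/s.
T_n = 2π/ω_n = 6.283/20.26 = 0.3101 s.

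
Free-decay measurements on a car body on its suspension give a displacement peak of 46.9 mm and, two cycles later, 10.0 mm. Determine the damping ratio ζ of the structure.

0.122

Logarithmic decrement δ = (1/n)·ln(x₀/x_n) = (1/2)·ln(46.9/10.0) = (1/2)·ln(4.690) = 0.7727.
ζ = δ/√(4π² + δ²) = 0.7727/√(39.48 + 0.597) = 0.7727/6.331 = 0.1221.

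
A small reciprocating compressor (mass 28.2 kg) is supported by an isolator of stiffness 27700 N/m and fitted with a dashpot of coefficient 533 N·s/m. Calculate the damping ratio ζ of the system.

0.302

ω_n = √(k/m) = √(27700/28.2) = 31.34 rad/s.
Critical damping c_c = 2√(k·m) = 2√(27700 × 28.2) = 1768 N·s/m, so ζ = c/c_c = 533/1768 = 0.3015.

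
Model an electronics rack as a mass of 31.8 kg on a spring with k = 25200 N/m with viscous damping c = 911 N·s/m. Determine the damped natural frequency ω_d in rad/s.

ω_n = √(k/m) = √(25200/31.8) = 28.15 rad/s.
Critical damping c_c = 2√(k·m) = 2√(25200 × 31.8) = 1790 N·s/m, so ζ = c/c_c = 911/1790 = 0.5088.
ω_d = ω_n√(1 − ζ²) = 28.15 × √(1 − 0.259) = 24.23 rad/s.

24.2 rad/s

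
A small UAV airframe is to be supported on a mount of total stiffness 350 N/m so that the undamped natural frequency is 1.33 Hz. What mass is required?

5.01 kg

ω_n = 2πf_n = 2π × 1.33 = 8.357 rad/s.
m = k/ω_n² = 350/8.357² = 350/69.83 = 5.012 kg.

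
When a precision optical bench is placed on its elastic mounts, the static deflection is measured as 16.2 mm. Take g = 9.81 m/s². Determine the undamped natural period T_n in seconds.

ω_n = √(g/δ_st) = √(9.81/0.0162) = √605.6 = 24.61 rad/s.
T_n = 2π/ω_n = 6.283/24.61 = 0.2553 s.

0.255 s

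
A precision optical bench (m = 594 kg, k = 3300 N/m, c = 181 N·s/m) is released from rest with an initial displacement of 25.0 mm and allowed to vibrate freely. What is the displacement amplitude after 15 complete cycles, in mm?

ζ = c/(2√(km)) = 181/(2√(3300 × 594)) = 181/2800 = 0.06464.
Logarithmic decrement δ = 2πζ/√(1 − ζ²) = 2π × 0.06464/√(1 − 0.00418) = 0.4070.
After n cycles, x_n/x₀ = e^(−nδ), so x_15 = 25.0 × e^(−15 × 0.4070) = 25.0 × 0.002232 = 0.05580 mm.

0.0558 mm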